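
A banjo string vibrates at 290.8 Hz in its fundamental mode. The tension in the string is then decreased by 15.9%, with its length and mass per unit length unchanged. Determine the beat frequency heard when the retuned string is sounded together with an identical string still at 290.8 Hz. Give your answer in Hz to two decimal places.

24.12 Hz

For a string, f ∝ √T, so the new frequency is 290.8·√0.841 = 266.6812 Hz.
f_beat = |266.6812 − 290.8| = 24.12 Hz.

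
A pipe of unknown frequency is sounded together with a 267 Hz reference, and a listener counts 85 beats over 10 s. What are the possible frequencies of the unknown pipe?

Beat frequency = 85/10 = 8.5 Hz.
|f − 267| = 8.5, so f = 267 ± 8.5.

258.5 Hz or 275.5 Hz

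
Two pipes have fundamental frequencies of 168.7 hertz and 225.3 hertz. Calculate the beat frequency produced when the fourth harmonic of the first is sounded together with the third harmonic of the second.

1.1 Hz

Fourth harmonic of the first: 4·168.7 = 674.8 Hz.
Third harmonic of the second: 3·225.3 = 675.9 Hz.
f_beat = |674.8 − 675.9| = 1.1 Hz.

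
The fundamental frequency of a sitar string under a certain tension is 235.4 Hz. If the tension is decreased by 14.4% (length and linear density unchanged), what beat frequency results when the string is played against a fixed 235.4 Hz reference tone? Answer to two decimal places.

17.61 Hz

For a string, f ∝ √T, so the new frequency is 235.4·√0.856 = 217.7927 Hz.
f_beat = |217.7927 − 235.4| = 17.61 Hz.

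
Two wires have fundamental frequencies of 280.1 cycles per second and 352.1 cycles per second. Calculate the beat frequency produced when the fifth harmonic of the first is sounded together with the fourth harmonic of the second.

Fifth harmonic of the first: 5·280.1 = 1400.5 Hz.
Fourth harmonic of the second: 4·352.1 = 1408.4 Hz.
f_beat = |1400.5 − 1408.4| = 7.9 Hz.

7.9 Hz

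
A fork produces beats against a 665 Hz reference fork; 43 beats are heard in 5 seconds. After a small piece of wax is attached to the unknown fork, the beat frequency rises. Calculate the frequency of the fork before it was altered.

656.4 Hz

Beat frequency = 43/5 = 8.6 Hz.
|f − 665| = 8.6, so the fork was at either 656.4 Hz or 673.6 Hz.
Loading a fork with wax lowers its frequency; the adjustment lowers the fork's frequency.
The beat rate rose, so the adjustment moved the fork further from 665 Hz — it was already below the reference.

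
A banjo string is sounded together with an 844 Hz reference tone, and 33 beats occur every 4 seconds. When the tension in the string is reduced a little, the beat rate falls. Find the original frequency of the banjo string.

Beat frequency = 33/4 = 8.25 Hz.
|f − 844| = 8.25, so the banjo string was at either 835.75 Hz or 852.25 Hz.
Lower tension means lower frequency; the adjustment lowers the banjo string's frequency.
The beat rate fell, so the adjustment moved the banjo string toward 844 Hz — it must have started above the reference.

852.25 Hz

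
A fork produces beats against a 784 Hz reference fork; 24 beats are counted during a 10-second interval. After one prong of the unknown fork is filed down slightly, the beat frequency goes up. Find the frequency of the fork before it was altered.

786.4 Hz

Beat frequency = 24/10 = 2.4 Hz.
|f − 784| = 2.4, so the fork was at either 781.6 Hz or 786.4 Hz.
Filing a prong removes mass and raises the fork's frequency; the adjustment raises the fork's frequency.
The beat rate rose, so the adjustment moved the fork further from 784 Hz — it was already above the reference.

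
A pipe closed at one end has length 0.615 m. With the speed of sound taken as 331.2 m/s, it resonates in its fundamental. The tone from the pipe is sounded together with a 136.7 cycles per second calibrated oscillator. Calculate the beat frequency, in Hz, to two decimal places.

2.07 Hz

Closed pipe (odd harmonics): f_n = n·v/(4L) = 1·331.2/(4·0.615) = 134.6341 Hz.
f_beat = |134.6341 − 136.7| = 2.07 Hz.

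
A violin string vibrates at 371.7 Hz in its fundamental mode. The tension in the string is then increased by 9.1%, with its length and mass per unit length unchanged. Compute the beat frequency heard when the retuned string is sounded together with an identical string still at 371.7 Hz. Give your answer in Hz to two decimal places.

16.54 Hz

For a string, f ∝ √T, so the new frequency is 371.7·√1.091 = 388.2442 Hz.
f_beat = |388.2442 − 371.7| = 16.54 Hz.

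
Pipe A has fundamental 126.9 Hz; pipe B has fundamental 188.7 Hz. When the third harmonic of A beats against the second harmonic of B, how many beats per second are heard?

3.3 Hz

Third harmonic of the first: 3·126.9 = 380.7 Hz.
Second harmonic of the second: 2·188.7 = 377.4 Hz.
f_beat = |380.7 − 377.4| = 3.3 Hz.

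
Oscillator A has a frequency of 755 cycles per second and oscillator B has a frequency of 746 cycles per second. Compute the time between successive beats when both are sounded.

0.111 s

f_beat = |755 − 746| = 9 Hz.
Beat period T = 1 / f_beat = 1 / 9 s.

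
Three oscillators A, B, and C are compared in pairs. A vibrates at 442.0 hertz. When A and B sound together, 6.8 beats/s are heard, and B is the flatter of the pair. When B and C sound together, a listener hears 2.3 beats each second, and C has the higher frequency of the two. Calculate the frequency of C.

437.5 Hz

B is below A, so f_B = 442.0 − 6.8 = 435.2 Hz.
C is above B, so f_C = 435.2 + 2.3 = 437.5 Hz.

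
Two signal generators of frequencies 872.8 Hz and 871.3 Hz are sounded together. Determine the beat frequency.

f_beat = |f₁ − f₂|.
|872.8 − 871.3| = 1.5 Hz.

1.5 Hz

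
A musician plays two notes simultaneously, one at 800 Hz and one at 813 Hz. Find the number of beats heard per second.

13 Hz

The beat frequency equals the magnitude of the frequency difference.
|800 − 813| = 13 Hz.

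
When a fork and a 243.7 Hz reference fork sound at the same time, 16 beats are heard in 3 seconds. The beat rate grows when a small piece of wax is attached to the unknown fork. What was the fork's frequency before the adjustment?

Beat frequency = 16/3 = 5.3333 Hz.
|f − 243.7| = 5.3333, so the fork was at either 238.3667 Hz or 249.0333 Hz.
Loading a fork with wax lowers its frequency; the adjustment lowers the fork's frequency.
The beat rate rose, so the adjustment moved the fork further from 243.7 Hz — it was already below the reference.

238.3667 Hz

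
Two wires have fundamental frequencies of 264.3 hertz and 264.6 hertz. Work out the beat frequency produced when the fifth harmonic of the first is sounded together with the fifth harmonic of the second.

1.5 Hz

Fifth harmonic of the first: 5·264.3 = 1321.5 Hz.
Fifth harmonic of the second: 5·264.6 = 1323.0 Hz.
f_beat = |1321.5 − 1323.0| = 1.5 Hz.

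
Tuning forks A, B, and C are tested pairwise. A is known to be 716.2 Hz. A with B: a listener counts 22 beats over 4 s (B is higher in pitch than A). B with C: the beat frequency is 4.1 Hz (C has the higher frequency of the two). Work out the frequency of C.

725.8 Hz

A–B: Beat frequency = 22/4 = 5.5 Hz.
B is above A, so f_B = 716.2 + 5.5 = 721.7 Hz.
C is above B, so f_C = 721.7 + 4.1 = 725.8 Hz.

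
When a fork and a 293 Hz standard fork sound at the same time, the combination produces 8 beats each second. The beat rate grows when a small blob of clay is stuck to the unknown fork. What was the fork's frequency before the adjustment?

|f − 293| = 8, so the fork was at either 285 Hz or 301 Hz.
Adding mass to a fork lowers its frequency; the adjustment lowers the fork's frequency.
The beat rate rose, so the adjustment moved the fork further from 293 Hz — it was already below the reference.

285 Hz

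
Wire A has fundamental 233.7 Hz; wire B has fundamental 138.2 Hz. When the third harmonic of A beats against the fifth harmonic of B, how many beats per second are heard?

10.1 Hz

Third harmonic of the first: 3·233.7 = 701.1 Hz.
Fifth harmonic of the second: 5·138.2 = 691.0 Hz.
f_beat = |701.1 − 691.0| = 10.1 Hz.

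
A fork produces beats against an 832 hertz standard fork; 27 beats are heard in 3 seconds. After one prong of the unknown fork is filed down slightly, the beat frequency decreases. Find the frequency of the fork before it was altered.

Beat frequency = 27/3 = 9 Hz.
|f − 832| = 9, so the fork was at either 823 Hz or 841 Hz.
Filing a prong removes mass and raises the fork's frequency; the adjustment raises the fork's frequency.
The beat rate fell, so the adjustment moved the fork toward 832 Hz — it must have started below the reference.

823 Hz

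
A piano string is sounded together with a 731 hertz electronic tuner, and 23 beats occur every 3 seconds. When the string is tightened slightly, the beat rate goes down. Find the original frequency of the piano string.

723.3333 Hz

Beat frequency = 23/3 = 7.6667 Hz.
|f − 731| = 7.6667, so the piano string was at either 723.3333 Hz or 738.6667 Hz.
Increasing tension raises a string's frequency; the adjustment raises the piano string's frequency.
The beat rate fell, so the adjustment moved the piano string toward 731 Hz — it must have started below the reference.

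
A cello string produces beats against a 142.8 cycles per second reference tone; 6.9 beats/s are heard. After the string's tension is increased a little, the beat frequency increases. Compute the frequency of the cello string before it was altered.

|f − 142.8| = 6.9, so the cello string was at either 135.9 Hz or 149.7 Hz.
Higher tension means higher frequency; the adjustment raises the cello string's frequency.
The beat rate rose, so the adjustment moved the cello string further from 142.8 Hz — it was already above the reference.

149.7 Hz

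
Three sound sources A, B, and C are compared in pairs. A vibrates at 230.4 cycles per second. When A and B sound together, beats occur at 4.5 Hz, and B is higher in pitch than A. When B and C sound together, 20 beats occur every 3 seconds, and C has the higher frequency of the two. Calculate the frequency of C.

241.5667 Hz

B is above A, so f_B = 230.4 + 4.5 = 234.9 Hz.
B–C: Beat frequency = 20/3 = 6.6667 Hz.
C is above B, so f_C = 234.9 + 6.6667 = 241.5667 Hz.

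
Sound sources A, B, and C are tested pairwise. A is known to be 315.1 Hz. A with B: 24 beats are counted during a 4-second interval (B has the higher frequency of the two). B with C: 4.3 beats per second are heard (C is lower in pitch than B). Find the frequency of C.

316.8 Hz

A–B: Beat frequency = 24/4 = 6 Hz.
B is above A, so f_B = 315.1 + 6 = 321.1 Hz.
C is below B, so f_C = 321.1 − 4.3 = 316.8 Hz.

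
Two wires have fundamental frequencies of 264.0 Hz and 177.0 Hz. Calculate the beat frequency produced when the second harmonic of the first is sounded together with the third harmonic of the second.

Second harmonic of the first: 2·264.0 = 528.0 Hz.
Third harmonic of the second: 3·177.0 = 531.0 Hz.
f_beat = |528.0 − 531.0| = 3.0 Hz.

3.0 Hz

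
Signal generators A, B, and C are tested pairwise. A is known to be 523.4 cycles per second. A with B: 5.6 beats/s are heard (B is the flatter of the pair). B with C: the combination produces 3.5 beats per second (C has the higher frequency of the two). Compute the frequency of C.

521.3 Hz

B is below A, so f_B = 523.4 − 5.6 = 517.8 Hz.
C is above B, so f_C = 517.8 + 3.5 = 521.3 Hz.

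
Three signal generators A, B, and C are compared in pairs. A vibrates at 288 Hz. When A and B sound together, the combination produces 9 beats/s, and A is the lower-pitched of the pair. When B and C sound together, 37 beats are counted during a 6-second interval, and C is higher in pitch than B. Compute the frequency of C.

303.1667 Hz

B is above A, so f_B = 288 + 9 = 297 Hz.
B–C: Beat frequency = 37/6 = 6.1667 Hz.
C is above B, so f_C = 297 + 6.1667 = 303.1667 Hz.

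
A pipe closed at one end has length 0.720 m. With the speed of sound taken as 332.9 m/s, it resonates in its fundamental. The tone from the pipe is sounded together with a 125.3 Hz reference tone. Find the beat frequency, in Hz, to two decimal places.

9.71 Hz

Closed pipe (odd harmonics): f_n = n·v/(4L) = 1·332.9/(4·0.720) = 115.5903 Hz.
f_beat = |115.5903 − 125.3| = 9.71 Hz.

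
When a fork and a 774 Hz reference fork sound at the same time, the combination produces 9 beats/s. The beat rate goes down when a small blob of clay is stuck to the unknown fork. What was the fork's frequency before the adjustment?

|f − 774| = 9, so the fork was at either 765 Hz or 783 Hz.
Adding mass to a fork lowers its frequency; the adjustment lowers the fork's frequency.
The beat rate fell, so the adjustment moved the fork toward 774 Hz — it must have started above the reference.

783 Hz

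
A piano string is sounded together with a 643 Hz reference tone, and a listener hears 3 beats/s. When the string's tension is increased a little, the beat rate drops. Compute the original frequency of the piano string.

|f − 643| = 3, so the piano string was at either 640 Hz or 646 Hz.
Higher tension means higher frequency; the adjustment raises the piano string's frequency.
The beat rate fell, so the adjustment moved the piano string toward 643 Hz — it must have started below the reference.

640 Hz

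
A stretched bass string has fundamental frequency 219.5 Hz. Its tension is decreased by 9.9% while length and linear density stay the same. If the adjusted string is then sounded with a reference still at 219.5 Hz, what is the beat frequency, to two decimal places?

For a string, f ∝ √T, so the new frequency is 219.5·√0.901 = 208.3516 Hz.
f_beat = |208.3516 − 219.5| = 11.15 Hz.

11.15 Hz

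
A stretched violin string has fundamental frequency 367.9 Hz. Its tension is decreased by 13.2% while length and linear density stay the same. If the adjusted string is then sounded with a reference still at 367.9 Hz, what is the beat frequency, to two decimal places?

For a string, f ∝ √T, so the new frequency is 367.9·√0.868 = 342.7596 Hz.
f_beat = |342.7596 − 367.9| = 25.14 Hz.

25.14 Hz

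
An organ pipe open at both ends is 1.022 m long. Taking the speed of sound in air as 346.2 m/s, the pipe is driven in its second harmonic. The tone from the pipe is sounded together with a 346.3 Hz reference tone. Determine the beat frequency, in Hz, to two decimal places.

Open pipe: f_n = n·v/(2L) = 2·346.2/(2·1.022) = 338.7476 Hz.
f_beat = |338.7476 − 346.3| = 7.55 Hz.

7.55 Hz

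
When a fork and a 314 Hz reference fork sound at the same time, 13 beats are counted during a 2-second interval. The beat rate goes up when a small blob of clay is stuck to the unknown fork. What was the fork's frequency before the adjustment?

307.5 Hz

Beat frequency = 13/2 = 6.5 Hz.
|f − 314| = 6.5, so the fork was at either 307.5 Hz or 320.5 Hz.
Adding mass to a fork lowers its frequency; the adjustment lowers the fork's frequency.
The beat rate rose, so the adjustment moved the fork further from 314 Hz — it was already below the reference.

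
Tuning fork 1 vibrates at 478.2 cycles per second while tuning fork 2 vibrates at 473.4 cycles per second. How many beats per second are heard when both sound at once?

f_beat = |f₁ − f₂|.
|478.2 − 473.4| = 4.8 Hz.

4.8 Hz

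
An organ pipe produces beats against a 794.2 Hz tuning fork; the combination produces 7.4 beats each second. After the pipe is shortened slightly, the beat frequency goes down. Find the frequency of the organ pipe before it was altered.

786.8 Hz

|f − 794.2| = 7.4, so the organ pipe was at either 786.8 Hz or 801.6 Hz.
A shorter pipe has a higher fundamental; the adjustment raises the organ pipe's frequency.
The beat rate fell, so the adjustment moved the organ pipe toward 794.2 Hz — it must have started below the reference.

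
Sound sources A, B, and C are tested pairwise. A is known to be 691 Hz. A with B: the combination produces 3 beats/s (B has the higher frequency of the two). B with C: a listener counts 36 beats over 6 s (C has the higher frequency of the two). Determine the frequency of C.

700 Hz

B is above A, so f_B = 691 + 3 = 694 Hz.
B–C: Beat frequency = 36/6 = 6 Hz.
C is above B, so f_C = 694 + 6 = 700 Hz.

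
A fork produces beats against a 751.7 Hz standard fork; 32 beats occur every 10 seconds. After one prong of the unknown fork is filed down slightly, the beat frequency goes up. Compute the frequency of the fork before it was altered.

Beat frequency = 32/10 = 3.2 Hz.
|f − 751.7| = 3.2, so the fork was at either 748.5 Hz or 754.9 Hz.
Filing a prong removes mass and raises the fork's frequency; the adjustment raises the fork's frequency.
The beat rate rose, so the adjustment moved the fork further from 751.7 Hz — it was already above the reference.

754.9 Hz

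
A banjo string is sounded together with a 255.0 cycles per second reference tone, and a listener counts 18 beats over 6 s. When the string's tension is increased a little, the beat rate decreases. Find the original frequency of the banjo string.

252 Hz

Beat frequency = 18/6 = 3 Hz.
|f − 255.0| = 3, so the banjo string was at either 252 Hz or 258 Hz.
Higher tension means higher frequency; the adjustment raises the banjo string's frequency.
The beat rate fell, so the adjustment moved the banjo string toward 255.0 Hz — it must have started below the reference.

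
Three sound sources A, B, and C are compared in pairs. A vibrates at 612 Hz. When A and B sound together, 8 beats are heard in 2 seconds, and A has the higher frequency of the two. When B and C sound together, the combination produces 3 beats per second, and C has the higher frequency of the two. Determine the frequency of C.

A–B: Beat frequency = 8/2 = 4 Hz.
B is below A, so f_B = 612 − 4 = 608 Hz.
C is above B, so f_C = 608 + 3 = 611 Hz.

611 Hz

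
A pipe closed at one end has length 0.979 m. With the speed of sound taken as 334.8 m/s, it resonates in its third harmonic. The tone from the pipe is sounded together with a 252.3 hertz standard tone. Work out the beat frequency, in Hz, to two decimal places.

4.19 Hz

Closed pipe (odd harmonics): f_n = n·v/(4L) = 3·334.8/(4·0.979) = 256.4862 Hz.
f_beat = |256.4862 − 252.3| = 4.19 Hz.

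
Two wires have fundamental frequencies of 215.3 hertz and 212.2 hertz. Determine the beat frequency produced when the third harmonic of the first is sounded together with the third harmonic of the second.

Third harmonic of the first: 3·215.3 = 645.9 Hz.
Third harmonic of the second: 3·212.2 = 636.6 Hz.
f_beat = |645.9 − 636.6| = 9.3 Hz.

9.3 Hz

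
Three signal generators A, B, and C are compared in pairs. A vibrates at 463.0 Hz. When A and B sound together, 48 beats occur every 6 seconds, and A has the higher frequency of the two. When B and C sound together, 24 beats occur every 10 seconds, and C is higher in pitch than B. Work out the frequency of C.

457.4 Hz

A–B: Beat frequency = 48/6 = 8 Hz.
B is below A, so f_B = 463.0 − 8 = 455 Hz.
B–C: Beat frequency = 24/10 = 2.4 Hz.
C is above B, so f_C = 455 + 2.4 = 457.4 Hz.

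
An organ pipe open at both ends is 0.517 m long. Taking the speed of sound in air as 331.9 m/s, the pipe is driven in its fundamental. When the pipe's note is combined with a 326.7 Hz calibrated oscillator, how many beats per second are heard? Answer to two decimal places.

5.71 Hz

Open pipe: f_n = n·v/(2L) = 1·331.9/(2·0.517) = 320.9865 Hz.
f_beat = |320.9865 − 326.7| = 5.71 Hz.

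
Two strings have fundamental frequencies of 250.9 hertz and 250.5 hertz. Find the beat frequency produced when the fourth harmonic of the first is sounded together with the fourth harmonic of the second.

1.6 Hz

Fourth harmonic of the first: 4·250.9 = 1003.6 Hz.
Fourth harmonic of the second: 4·250.5 = 1002.0 Hz.
f_beat = |1003.6 − 1002.0| = 1.6 Hz.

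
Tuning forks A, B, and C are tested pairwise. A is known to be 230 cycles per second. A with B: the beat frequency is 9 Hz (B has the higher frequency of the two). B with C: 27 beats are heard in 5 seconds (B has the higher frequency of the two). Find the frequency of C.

233.6 Hz

B is above A, so f_B = 230 + 9 = 239 Hz.
B–C: Beat frequency = 27/5 = 5.4 Hz.
C is below B, so f_C = 239 − 5.4 = 233.6 Hz.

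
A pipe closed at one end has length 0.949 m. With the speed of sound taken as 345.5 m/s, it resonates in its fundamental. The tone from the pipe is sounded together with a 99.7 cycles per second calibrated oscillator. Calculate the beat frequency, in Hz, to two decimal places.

Closed pipe (odd harmonics): f_n = n·v/(4L) = 1·345.5/(4·0.949) = 91.0169 Hz.
f_beat = |91.0169 − 99.7| = 8.68 Hz.

8.68 Hz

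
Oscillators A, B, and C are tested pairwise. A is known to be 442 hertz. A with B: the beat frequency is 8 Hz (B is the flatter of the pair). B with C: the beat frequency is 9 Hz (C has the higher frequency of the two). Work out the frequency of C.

B is below A, so f_B = 442 − 8 = 434 Hz.
C is above B, so f_C = 434 + 9 = 443 Hz.

443 Hz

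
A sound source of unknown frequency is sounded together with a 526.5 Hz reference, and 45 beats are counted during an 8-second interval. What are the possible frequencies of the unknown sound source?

Beat frequency = 45/8 = 5.625 Hz.
|f − 526.5| = 5.625, so f = 526.5 ± 5.625.

520.875 Hz or 532.125 Hz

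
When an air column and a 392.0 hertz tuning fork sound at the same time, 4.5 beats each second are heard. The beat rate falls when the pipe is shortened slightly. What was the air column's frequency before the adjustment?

|f − 392.0| = 4.5, so the air column was at either 387.5 Hz or 396.5 Hz.
A shorter pipe has a higher fundamental; the adjustment raises the air column's frequency.
The beat rate fell, so the adjustment moved the air column toward 392.0 Hz — it must have started below the reference.

387.5 Hz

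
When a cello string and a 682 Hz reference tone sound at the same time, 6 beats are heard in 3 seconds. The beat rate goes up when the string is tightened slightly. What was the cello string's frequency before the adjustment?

Beat frequency = 6/3 = 2 Hz.
|f − 682| = 2, so the cello string was at either 680 Hz or 684 Hz.
Increasing tension raises a string's frequency; the adjustment raises the cello string's frequency.
The beat rate rose, so the adjustment moved the cello string further from 682 Hz — it was already above the reference.

684 Hz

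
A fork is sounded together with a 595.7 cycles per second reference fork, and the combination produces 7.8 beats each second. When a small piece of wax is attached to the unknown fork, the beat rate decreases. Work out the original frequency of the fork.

|f − 595.7| = 7.8, so the fork was at either 587.9 Hz or 603.5 Hz.
Loading a fork with wax lowers its frequency; the adjustment lowers the fork's frequency.
The beat rate fell, so the adjustment moved the fork toward 595.7 Hz — it must have started above the reference.

603.5 Hz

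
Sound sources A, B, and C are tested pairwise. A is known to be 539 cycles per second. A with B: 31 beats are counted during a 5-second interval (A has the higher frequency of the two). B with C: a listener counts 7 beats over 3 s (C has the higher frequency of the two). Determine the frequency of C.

535.1333 Hz

A–B: Beat frequency = 31/5 = 6.2 Hz.
B is below A, so f_B = 539 − 6.2 = 532.8 Hz.
B–C: Beat frequency = 7/3 = 2.3333 Hz.
C is above B, so f_C = 532.8 + 2.3333 = 535.1333 Hz.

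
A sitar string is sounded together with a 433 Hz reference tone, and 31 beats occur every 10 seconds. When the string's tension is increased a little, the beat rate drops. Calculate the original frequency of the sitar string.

429.9 Hz

Beat frequency = 31/10 = 3.1 Hz.
|f − 433| = 3.1, so the sitar string was at either 429.9 Hz or 436.1 Hz.
Higher tension means higher frequency; the adjustment raises the sitar string's frequency.
The beat rate fell, so the adjustment moved the sitar string toward 433 Hz — it must have started below the reference.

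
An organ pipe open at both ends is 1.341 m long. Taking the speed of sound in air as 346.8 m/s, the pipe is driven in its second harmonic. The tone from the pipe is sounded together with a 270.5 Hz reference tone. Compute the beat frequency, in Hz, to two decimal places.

11.89 Hz

Open pipe: f_n = n·v/(2L) = 2·346.8/(2·1.341) = 258.6130 Hz.
f_beat = |258.6130 − 270.5| = 11.89 Hz.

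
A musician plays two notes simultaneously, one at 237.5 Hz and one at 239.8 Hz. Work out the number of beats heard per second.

Beats arise from superposition of two nearby frequencies; the beat rate is |f₁ − f₂|.
|237.5 − 239.8| = 2.3 Hz.

2.3 Hz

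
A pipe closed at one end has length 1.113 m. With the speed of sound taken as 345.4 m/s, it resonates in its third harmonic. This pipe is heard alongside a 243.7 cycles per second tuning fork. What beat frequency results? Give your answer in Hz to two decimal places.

Closed pipe (odd harmonics): f_n = n·v/(4L) = 3·345.4/(4·1.113) = 232.7493 Hz.
f_beat = |232.7493 − 243.7| = 10.95 Hz.

10.95 Hz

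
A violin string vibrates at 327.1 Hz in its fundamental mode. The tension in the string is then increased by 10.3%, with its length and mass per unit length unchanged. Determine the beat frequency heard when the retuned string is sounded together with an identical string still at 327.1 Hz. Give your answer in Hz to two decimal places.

For a string, f ∝ √T, so the new frequency is 327.1·√1.103 = 343.5329 Hz.
f_beat = |343.5329 − 327.1| = 16.43 Hz.

16.43 Hz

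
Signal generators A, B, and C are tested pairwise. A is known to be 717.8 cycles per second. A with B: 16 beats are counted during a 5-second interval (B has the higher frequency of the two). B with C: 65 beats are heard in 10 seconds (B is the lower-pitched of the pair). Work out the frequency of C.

A–B: Beat frequency = 16/5 = 3.2 Hz.
B is above A, so f_B = 717.8 + 3.2 = 721 Hz.
B–C: Beat frequency = 65/10 = 6.5 Hz.
C is above B, so f_C = 721 + 6.5 = 727.5 Hz.

727.5 Hz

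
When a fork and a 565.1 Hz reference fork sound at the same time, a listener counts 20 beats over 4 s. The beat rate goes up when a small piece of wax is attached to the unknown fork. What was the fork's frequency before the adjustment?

Beat frequency = 20/4 = 5 Hz.
|f − 565.1| = 5, so the fork was at either 560.1 Hz or 570.1 Hz.
Loading a fork with wax lowers its frequency; the adjustment lowers the fork's frequency.
The beat rate rose, so the adjustment moved the fork further from 565.1 Hz — it was already below the reference.

560.1 Hz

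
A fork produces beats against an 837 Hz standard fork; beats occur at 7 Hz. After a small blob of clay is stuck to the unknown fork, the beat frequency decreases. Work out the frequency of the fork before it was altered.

844 Hz

|f − 837| = 7, so the fork was at either 830 Hz or 844 Hz.
Adding mass to a fork lowers its frequency; the adjustment lowers the fork's frequency.
The beat rate fell, so the adjustment moved the fork toward 837 Hz — it must have started above the reference.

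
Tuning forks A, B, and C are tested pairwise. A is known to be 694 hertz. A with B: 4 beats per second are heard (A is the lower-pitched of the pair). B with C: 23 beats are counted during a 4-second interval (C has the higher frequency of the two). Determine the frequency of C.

B is above A, so f_B = 694 + 4 = 698 Hz.
B–C: Beat frequency = 23/4 = 5.75 Hz.
C is above B, so f_C = 698 + 5.75 = 703.75 Hz.

703.75 Hz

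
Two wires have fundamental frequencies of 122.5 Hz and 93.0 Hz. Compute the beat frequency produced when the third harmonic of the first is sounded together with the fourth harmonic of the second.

4.5 Hz

Third harmonic of the first: 3·122.5 = 367.5 Hz.
Fourth harmonic of the second: 4·93.0 = 372.0 Hz.
f_beat = |367.5 − 372.0| = 4.5 Hz.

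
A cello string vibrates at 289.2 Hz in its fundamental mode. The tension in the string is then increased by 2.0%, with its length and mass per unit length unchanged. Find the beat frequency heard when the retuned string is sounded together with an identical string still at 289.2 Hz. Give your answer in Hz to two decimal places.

For a string, f ∝ √T, so the new frequency is 289.2·√1.020 = 292.0777 Hz.
f_beat = |292.0777 − 289.2| = 2.88 Hz.

2.88 Hz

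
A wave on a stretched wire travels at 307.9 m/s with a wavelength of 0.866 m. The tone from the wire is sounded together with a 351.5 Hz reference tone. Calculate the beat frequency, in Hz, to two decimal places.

Source frequency f = v/λ = 307.9/0.866 = 355.5427 Hz.
f_beat = |355.5427 − 351.5| = 4.04 Hz.

4.04 Hz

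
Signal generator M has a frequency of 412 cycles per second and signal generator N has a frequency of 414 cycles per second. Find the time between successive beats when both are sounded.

f_beat = |412 − 414| = 2 Hz.
Beat period T = 1 / f_beat = 1 / 2 s.

0.500 s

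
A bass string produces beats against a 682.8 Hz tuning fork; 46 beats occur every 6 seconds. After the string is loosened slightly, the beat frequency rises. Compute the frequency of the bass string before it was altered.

Beat frequency = 46/6 = 7.6667 Hz.
|f − 682.8| = 7.6667, so the bass string was at either 675.1333 Hz or 690.4667 Hz.
Reducing tension lowers a string's frequency; the adjustment lowers the bass string's frequency.
The beat rate rose, so the adjustment moved the bass string further from 682.8 Hz — it was already below the reference.

675.1333 Hz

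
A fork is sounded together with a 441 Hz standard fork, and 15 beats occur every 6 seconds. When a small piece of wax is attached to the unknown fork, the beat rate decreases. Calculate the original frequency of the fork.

Beat frequency = 15/6 = 2.5 Hz.
|f − 441| = 2.5, so the fork was at either 438.5 Hz or 443.5 Hz.
Loading a fork with wax lowers its frequency; the adjustment lowers the fork's frequency.
The beat rate fell, so the adjustment moved the fork toward 441 Hz — it must have started above the reference.

443.5 Hz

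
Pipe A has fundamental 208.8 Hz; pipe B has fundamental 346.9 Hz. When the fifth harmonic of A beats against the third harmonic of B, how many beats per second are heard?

Fifth harmonic of the first: 5·208.8 = 1044.0 Hz.
Third harmonic of the second: 3·346.9 = 1040.7 Hz.
f_beat = |1044.0 − 1040.7| = 3.3 Hz.

3.3 Hz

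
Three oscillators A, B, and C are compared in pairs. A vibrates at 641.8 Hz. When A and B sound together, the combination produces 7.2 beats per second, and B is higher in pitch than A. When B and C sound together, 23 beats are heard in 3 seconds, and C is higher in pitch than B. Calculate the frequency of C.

656.6667 Hz

B is above A, so f_B = 641.8 + 7.2 = 649 Hz.
B–C: Beat frequency = 23/3 = 7.6667 Hz.
C is above B, so f_C = 649 + 7.6667 = 656.6667 Hz.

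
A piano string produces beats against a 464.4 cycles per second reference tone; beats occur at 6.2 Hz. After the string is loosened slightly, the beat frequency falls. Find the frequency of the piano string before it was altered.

470.6 Hz

|f − 464.4| = 6.2, so the piano string was at either 458.2 Hz or 470.6 Hz.
Reducing tension lowers a string's frequency; the adjustment lowers the piano string's frequency.
The beat rate fell, so the adjustment moved the piano string toward 464.4 Hz — it must have started above the reference.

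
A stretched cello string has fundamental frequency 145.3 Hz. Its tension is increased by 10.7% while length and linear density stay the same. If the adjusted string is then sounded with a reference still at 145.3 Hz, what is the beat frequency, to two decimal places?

For a string, f ∝ √T, so the new frequency is 145.3·√1.107 = 152.8760 Hz.
f_beat = |152.8760 − 145.3| = 7.58 Hz.

7.58 Hz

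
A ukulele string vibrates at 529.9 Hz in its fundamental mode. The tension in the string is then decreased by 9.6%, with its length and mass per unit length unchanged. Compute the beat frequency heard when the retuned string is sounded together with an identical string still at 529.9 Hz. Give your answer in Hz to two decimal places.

For a string, f ∝ √T, so the new frequency is 529.9·√0.904 = 503.8232 Hz.
f_beat = |503.8232 − 529.9| = 26.08 Hz.

26.08 Hz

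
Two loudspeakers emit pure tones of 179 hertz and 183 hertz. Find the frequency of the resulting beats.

Beats arise from superposition of two nearby frequencies; the beat rate is |f₁ − f₂|.
|179 − 183| = 4 Hz.

4 Hz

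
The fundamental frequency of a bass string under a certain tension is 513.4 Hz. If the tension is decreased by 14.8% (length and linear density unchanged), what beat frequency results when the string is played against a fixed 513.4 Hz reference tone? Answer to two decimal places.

39.51 Hz

For a string, f ∝ √T, so the new frequency is 513.4·√0.852 = 473.8879 Hz.
f_beat = |473.8879 − 513.4| = 39.51 Hz.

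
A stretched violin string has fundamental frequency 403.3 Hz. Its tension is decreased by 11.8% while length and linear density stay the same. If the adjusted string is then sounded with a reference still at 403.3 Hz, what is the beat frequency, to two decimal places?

24.54 Hz

For a string, f ∝ √T, so the new frequency is 403.3·√0.882 = 378.7586 Hz.
f_beat = |378.7586 − 403.3| = 24.54 Hz.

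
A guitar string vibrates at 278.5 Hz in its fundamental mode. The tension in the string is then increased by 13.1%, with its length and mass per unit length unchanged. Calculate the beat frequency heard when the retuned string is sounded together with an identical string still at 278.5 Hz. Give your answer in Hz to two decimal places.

17.68 Hz

For a string, f ∝ √T, so the new frequency is 278.5·√1.131 = 296.1805 Hz.
f_beat = |296.1805 − 278.5| = 17.68 Hz.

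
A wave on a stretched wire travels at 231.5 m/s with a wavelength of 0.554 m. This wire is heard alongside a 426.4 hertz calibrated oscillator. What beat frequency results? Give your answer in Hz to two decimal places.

8.53 Hz

Source frequency f = v/λ = 231.5/0.554 = 417.8700 Hz.
f_beat = |417.8700 − 426.4| = 8.53 Hz.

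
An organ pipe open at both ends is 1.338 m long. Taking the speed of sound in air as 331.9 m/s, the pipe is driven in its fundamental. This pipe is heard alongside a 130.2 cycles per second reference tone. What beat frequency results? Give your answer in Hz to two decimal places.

6.17 Hz

Open pipe: f_n = n·v/(2L) = 1·331.9/(2·1.338) = 124.0284 Hz.
f_beat = |124.0284 − 130.2| = 6.17 Hz.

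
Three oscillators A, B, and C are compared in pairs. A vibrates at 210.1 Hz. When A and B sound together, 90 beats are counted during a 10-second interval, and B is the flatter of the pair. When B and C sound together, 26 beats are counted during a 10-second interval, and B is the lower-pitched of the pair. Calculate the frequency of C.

203.7 Hz

A–B: Beat frequency = 90/10 = 9 Hz.
B is below A, so f_B = 210.1 − 9 = 201.1 Hz.
B–C: Beat frequency = 26/10 = 2.6 Hz.
C is above B, so f_C = 201.1 + 2.6 = 203.7 Hz.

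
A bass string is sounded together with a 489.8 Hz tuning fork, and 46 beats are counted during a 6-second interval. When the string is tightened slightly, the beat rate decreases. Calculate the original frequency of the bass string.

482.1333 Hz

Beat frequency = 46/6 = 7.6667 Hz.
|f − 489.8| = 7.6667, so the bass string was at either 482.1333 Hz or 497.4667 Hz.
Increasing tension raises a string's frequency; the adjustment raises the bass string's frequency.
The beat rate fell, so the adjustment moved the bass string toward 489.8 Hz — it must have started below the reference.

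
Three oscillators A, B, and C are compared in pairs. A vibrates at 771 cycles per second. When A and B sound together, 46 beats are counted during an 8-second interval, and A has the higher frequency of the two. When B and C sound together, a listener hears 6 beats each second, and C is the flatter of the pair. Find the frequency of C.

A–B: Beat frequency = 46/8 = 5.75 Hz.
B is below A, so f_B = 771 − 5.75 = 765.25 Hz.
C is below B, so f_C = 765.25 − 6 = 759.25 Hz.

759.25 Hz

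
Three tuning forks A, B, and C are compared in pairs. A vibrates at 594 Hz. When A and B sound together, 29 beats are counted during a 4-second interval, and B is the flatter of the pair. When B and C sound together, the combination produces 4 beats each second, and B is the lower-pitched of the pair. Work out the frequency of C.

590.75 Hz

A–B: Beat frequency = 29/4 = 7.25 Hz.
B is below A, so f_B = 594 − 7.25 = 586.75 Hz.
C is above B, so f_C = 586.75 + 4 = 590.75 Hz.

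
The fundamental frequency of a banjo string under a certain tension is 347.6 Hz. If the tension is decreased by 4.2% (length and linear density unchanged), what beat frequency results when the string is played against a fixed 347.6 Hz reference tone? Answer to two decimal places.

7.38 Hz

For a string, f ∝ √T, so the new frequency is 347.6·√0.958 = 340.2221 Hz.
f_beat = |340.2221 − 347.6| = 7.38 Hz.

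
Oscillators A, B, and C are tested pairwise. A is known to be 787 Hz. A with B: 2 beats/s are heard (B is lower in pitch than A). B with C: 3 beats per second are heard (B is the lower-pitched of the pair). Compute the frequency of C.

788 Hz

B is below A, so f_B = 787 − 2 = 785 Hz.
C is above B, so f_C = 785 + 3 = 788 Hz.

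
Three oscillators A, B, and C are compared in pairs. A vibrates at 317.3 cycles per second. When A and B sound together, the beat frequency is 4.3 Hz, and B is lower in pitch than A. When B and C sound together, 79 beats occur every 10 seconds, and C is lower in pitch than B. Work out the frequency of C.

305.1 Hz

B is below A, so f_B = 317.3 − 4.3 = 313 Hz.
B–C: Beat frequency = 79/10 = 7.9 Hz.
C is below B, so f_C = 313 − 7.9 = 305.1 Hz.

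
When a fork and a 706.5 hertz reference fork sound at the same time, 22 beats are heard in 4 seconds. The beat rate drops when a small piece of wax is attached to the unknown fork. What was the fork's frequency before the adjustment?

Beat frequency = 22/4 = 5.5 Hz.
|f − 706.5| = 5.5, so the fork was at either 701 Hz or 712 Hz.
Loading a fork with wax lowers its frequency; the adjustment lowers the fork's frequency.
The beat rate fell, so the adjustment moved the fork toward 706.5 Hz — it must have started above the reference.

712 Hz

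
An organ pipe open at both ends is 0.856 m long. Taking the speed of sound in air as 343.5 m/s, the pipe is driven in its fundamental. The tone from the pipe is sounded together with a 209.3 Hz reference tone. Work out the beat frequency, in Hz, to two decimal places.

Open pipe: f_n = n·v/(2L) = 1·343.5/(2·0.856) = 200.6425 Hz.
f_beat = |200.6425 − 209.3| = 8.66 Hz.

8.66 Hz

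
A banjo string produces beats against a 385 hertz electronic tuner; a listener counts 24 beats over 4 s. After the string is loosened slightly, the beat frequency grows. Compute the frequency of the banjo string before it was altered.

379 Hz

Beat frequency = 24/4 = 6 Hz.
|f − 385| = 6, so the banjo string was at either 379 Hz or 391 Hz.
Reducing tension lowers a string's frequency; the adjustment lowers the banjo string's frequency.
The beat rate rose, so the adjustment moved the banjo string further from 385 Hz — it was already below the reference.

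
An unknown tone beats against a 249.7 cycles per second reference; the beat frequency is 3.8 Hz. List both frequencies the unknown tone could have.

245.9 Hz or 253.5 Hz

|f − 249.7| = 3.8, so f = 249.7 ± 3.8.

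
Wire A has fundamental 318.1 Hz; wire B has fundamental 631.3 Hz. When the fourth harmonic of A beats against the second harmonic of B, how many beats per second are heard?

9.8 Hz

Fourth harmonic of the first: 4·318.1 = 1272.4 Hz.
Second harmonic of the second: 2·631.3 = 1262.6 Hz.
f_beat = |1272.4 − 1262.6| = 9.8 Hz.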